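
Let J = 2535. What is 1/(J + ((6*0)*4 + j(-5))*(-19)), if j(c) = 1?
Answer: 1/2516 ≈ 0.00039746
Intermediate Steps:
1/(J + ((6*0)*4 + j(-5))*(-19)) = 1/(2535 + ((6*0)*4 + 1)*(-19)) = 1/(2535 + (0*4 + 1)*(-19)) = 1/(2535 + (0 + 1)*(-19)) = 1/(2535 + 1*(-19)) = 1/(2535 - 19) = 1/2516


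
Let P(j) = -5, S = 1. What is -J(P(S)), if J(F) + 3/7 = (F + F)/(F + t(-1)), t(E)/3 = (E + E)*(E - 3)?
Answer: 127/133 ≈ 0.95489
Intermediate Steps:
t(E) = 6*E*(-3 + E) (t(E) = 3*((E + E)*(E - 3)) = 3*((2*E)*(-3 + E)) = 3*(2*E*(-3 + E)) = 6*E*(-3 + E))
J(F) = -3/7 + 2*F/(24 + F) (J(F) = -3/7 + (F + F)/(F + 6*(-1)*(-3 - 1)) = -3/7 + (2*F)/(F + 6*(-1)*(-4)) = -3/7 + (2*F)/(F + 24) = -3/7 + (2*F)/(24 + F) = -3/7 + 2*F/(24 + F))
-J(P(S)) = -(-72 + 11*(-5))/(7*(24 - 5)) = -(-72 - 55)/(7*19) = -(-127)/(7*19) = -1*(-127/133) = 127/133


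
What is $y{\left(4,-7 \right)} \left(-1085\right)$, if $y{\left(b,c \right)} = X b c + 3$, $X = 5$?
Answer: $148645$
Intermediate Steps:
$y{\left(b,c \right)} = 3 + 5 b c$ ($y{\left(b,c \right)} = 5 b c + 3 = 3 + 5 b c$)
$y{\left(4,-7 \right)} \left(-1085\right) = \left(3 + 5 \cdot 4 \left(-7\right)\right) \left(-1085\right) = \left(3 - 140\right) \left(-1085\right) = \left(-137\right) \left(-1085\right) = 148645$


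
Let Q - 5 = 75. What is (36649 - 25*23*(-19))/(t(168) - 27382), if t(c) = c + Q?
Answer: -23787/13567 ≈ -1.7533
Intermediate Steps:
Q = 80 (Q = 5 + 75 = 80)
t(c) = 80 + c (t(c) = c + 80 = 80 + c)
(36649 - 25*23*(-19))/(t(168) - 27382) = (36649 - 25*23*(-19))/((80 + 168) - 27382) = (36649 - 575*(-19))/(248 - 27382) = (36649 + 10925)/(-27134) = 47574*(-1/27134) = -23787/13567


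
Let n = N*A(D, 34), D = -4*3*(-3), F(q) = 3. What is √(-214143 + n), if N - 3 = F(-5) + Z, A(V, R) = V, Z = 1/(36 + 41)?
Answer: I*√1268370411/77 ≈ 462.52*I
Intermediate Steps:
Z = 1/77 ≈ 0.012987
D = 36 (D = -12*(-3) = 36)
N = 463/77 (N = 3 + (3 + 1/77) = 3 + 232/77 = 463/77 ≈ 6.0130)
n = 16668/77 (n = (463/77)*36 = 16668/77 ≈ 216.47)
√(-214143 + n) = √(-214143 + 16668/77) = √(-16472343/77) = I*√1268370411/77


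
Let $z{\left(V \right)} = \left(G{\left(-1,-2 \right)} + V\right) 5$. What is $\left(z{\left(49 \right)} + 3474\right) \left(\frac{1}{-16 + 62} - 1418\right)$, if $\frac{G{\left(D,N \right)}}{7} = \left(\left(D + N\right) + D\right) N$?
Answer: $- \frac{260842773}{46} \approx -5.6705 \cdot 10^{6}$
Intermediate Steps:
$G{\left(D,N \right)} = 7 N \left(N + 2 D\right)$ ($G{\left(D,N \right)} = 7 \left(\left(D + N\right) + D\right) N = 7 \left(N + 2 D\right) N = 7 N \left(N + 2 D\right)$)
$z{\left(V \right)} = 280 + 5 V$ ($z{\left(V \right)} = \left(7 \left(-2\right) \left(-2 + 2 \left(-1\right)\right) + V\right) 5 = \left(7 \left(-2\right) \left(-2 - 2\right) + V\right) 5 = \left(7 \left(-2\right) \left(-4\right) + V\right) 5 = \left(56 + V\right) 5 = 280 + 5 V$)
$\left(z{\left(49 \right)} + 3474\right) \left(\frac{1}{-16 + 62} - 1418\right) = \left(\left(280 + 5 \cdot 49\right) + 3474\right) \left(\frac{1}{-16 + 62} - 1418\right) = \left(\left(280 + 245\right) + 3474\right) \left(\frac{1}{46} - 1418\right) = \left(525 + 3474\right) \left(\frac{1}{46} - 1418\right) = 3999 \left(- \frac{65227}{46}\right) = - \frac{260842773}{46}$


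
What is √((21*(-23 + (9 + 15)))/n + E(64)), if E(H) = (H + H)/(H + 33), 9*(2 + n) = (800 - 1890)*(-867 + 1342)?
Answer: √831901623623654/25111748 ≈ 1.1486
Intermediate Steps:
n = -517768/9 (n = -2 + ((800 - 1890)*(-867 + 1342))/9 = -2 + (-1090*475)/9 = -2 + (⅑)*(-517750) = -2 - 517750/9 = -517768/9 ≈ -57530.)
E(H) = 2*H/(33 + H) (E(H) = (2*H)/(33 + H) = 2*H/(33 + H))
√((21*(-23 + (9 + 15)))/n + E(64)) = √((21*(-23 + (9 + 15)))/(-517768/9) + 2*64/(33 + 64)) = √((21*(-23 + 24))*(-9/517768) + 2*64/97) = √((21*1)*(-9/517768) + 2*64*(1/97)) = √(21*(-9/517768) + 128/97) = √(-189/517768 + 128/97) = √(66255971/50223496) = √831901623623654/25111748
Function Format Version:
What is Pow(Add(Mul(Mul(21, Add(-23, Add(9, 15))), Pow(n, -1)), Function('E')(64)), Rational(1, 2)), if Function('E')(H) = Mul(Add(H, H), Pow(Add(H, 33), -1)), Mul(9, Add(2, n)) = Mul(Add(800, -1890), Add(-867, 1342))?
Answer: Mul(Rational(1, 25111748), Pow(831901623623654, Rational(1, 2))) ≈ 1.1486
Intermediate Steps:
n = Rational(-517768, 9) (n = Add(-2, Mul(Rational(1, 9), Mul(Add(800, -1890), Add(-867, 1342)))) = Add(-2, Mul(Rational(1, 9), Mul(-1090, 475))) = Add(-2, Mul(Rational(1, 9), -517750)) = Add(-2, Rational(-517750, 9)) = Rational(-517768, 9) ≈ -57530.)
Function('E')(H) = Mul(2, H, Pow(Add(33, H), -1)) (Function('E')(H) = Mul(Mul(2, H), Pow(Add(33, H), -1)) = Mul(2, H, Pow(Add(33, H), -1)))
Pow(Add(Mul(Mul(21, Add(-23, Add(9, 15))), Pow(n, -1)), Function('E')(64)), Rational(1, 2)) = Pow(Add(Mul(Mul(21, Add(-23, Add(9, 15))), Pow(Rational(-517768, 9), -1)), Mul(2, 64, Pow(Add(33, 64), -1))), Rational(1, 2)) = Pow(Add(Mul(Mul(21, Add(-23, 24)), Rational(-9, 517768)), Mul(2, 64, Pow(97, -1))), Rational(1, 2)) = Pow(Add(Mul(Mul(21, 1), Rational(-9, 517768)), Mul(2, 64, Rational(1, 97))), Rational(1, 2)) = Pow(Add(Mul(21, Rational(-9, 517768)), Rational(128, 97)), Rational(1, 2)) = Pow(Add(Rational(-189, 517768), Rational(128, 97)), Rational(1, 2)) = Pow(Rational(66255971, 50223496), Rational(1, 2)) = Mul(Rational(1, 25111748), Pow(831901623623654, Rational(1, 2)))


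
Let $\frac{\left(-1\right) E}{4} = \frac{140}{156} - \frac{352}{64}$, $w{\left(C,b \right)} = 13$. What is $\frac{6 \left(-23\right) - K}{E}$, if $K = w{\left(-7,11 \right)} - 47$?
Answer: $- \frac{2028}{359} \approx -5.649$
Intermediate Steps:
$K = -34$ ($K = 13 - 47 = -34$)
$E = \frac{718}{39}$ ($E = - 4 \left(\frac{140}{156} - \frac{352}{64}\right) = - 4 \left(140 \cdot \frac{1}{156} - \frac{11}{2}\right) = - 4 \left(\frac{35}{39} - \frac{11}{2}\right) = \left(-4\right) \left(- \frac{359}{78}\right) = \frac{718}{39} \approx 18.41$)
$\frac{6 \left(-23\right) - K}{E} = \frac{6 \left(-23\right) - -34}{\frac{718}{39}} = \left(-138 + 34\right) \frac{39}{718} = \left(-104\right) \frac{39}{718} = - \frac{2028}{359}$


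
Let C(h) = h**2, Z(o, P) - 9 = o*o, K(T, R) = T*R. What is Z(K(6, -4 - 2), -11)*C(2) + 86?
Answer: 5306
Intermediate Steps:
K(T, R) = R*T
Z(o, P) = 9 + o**2 (Z(o, P) = 9 + o*o = 9 + o**2)
Z(K(6, -4 - 2), -11)*C(2) + 86 = (9 + ((-4 - 2)*6)**2)*2**2 + 86 = (9 + (-6*6)**2)*4 + 86 = (9 + (-36)**2)*4 + 86 = (9 + 1296)*4 + 86 = 1305*4 + 86 = 5220 + 86 = 5306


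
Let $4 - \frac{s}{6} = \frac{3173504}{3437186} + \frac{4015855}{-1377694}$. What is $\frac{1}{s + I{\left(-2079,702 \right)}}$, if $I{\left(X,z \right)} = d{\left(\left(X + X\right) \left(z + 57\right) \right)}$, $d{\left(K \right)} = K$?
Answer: $- \frac{1183847632271}{3736088228304037977} \approx -3.1687 \cdot 10^{-7}$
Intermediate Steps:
$I{\left(X,z \right)} = 2 X \left(57 + z\right)$ ($I{\left(X,z \right)} = \left(X + X\right) \left(z + 57\right) = 2 X \left(57 + z\right)$)
$s = \frac{42559027920885}{1183847632271}$ ($s = 24 - 6 \left(\frac{3173504}{3437186} + \frac{4015855}{-1377694}\right) = 24 - 6 \left(3173504 \cdot \frac{1}{3437186} + 4015855 \left(- \frac{1}{1377694}\right)\right) = 24 - 6 \left(\frac{1586752}{1718593} - \frac{4015855}{1377694}\right) = 24 - - \frac{14146684746381}{1183847632271} = 24 + \frac{14146684746381}{1183847632271} = \frac{42559027920885}{1183847632271} \approx 35.95$)
$\frac{1}{s + I{\left(-2079,702 \right)}} = \frac{1}{\frac{42559027920885}{1183847632271} + 2 \left(-2079\right) \left(57 + 702\right)} = \frac{1}{\frac{42559027920885}{1183847632271} + 2 \left(-2079\right) 759} = \frac{1}{\frac{42559027920885}{1183847632271} - 3155922} = \frac{1}{- \frac{3736088228304037977}{1183847632271}} = - \frac{1183847632271}{3736088228304037977}$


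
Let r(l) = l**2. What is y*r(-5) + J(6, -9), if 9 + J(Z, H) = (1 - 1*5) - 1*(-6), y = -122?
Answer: -3057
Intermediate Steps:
J(Z, H) = -7 (J(Z, H) = -9 + ((1 - 1*5) - 1*(-6)) = -9 + ((1 - 5) + 6) = -9 + (-4 + 6) = -9 + 2 = -7)
y*r(-5) + J(6, -9) = -122*(-5)**2 - 7 = -122*25 - 7 = -3050 - 7 = -3057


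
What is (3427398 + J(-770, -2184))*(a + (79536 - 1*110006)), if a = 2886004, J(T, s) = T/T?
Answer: 9787054376066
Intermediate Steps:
J(T, s) = 1
(3427398 + J(-770, -2184))*(a + (79536 - 1*110006)) = (3427398 + 1)*(2886004 + (79536 - 1*110006)) = 3427399*(2886004 + (79536 - 110006)) = 3427399*(2886004 - 30470) = 3427399*2855534 = 9787054376066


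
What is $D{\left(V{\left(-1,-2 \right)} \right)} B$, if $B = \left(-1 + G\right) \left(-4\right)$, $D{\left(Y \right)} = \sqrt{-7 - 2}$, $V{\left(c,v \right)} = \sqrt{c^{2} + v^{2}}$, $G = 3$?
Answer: $- 24 i \approx - 24.0 i$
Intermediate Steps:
$D{\left(Y \right)} = 3 i$ ($D{\left(Y \right)} = \sqrt{-9} = 3 i$)
$B = -8$ ($B = \left(-1 + 3\right) \left(-4\right) = 2 \left(-4\right) = -8$)
$D{\left(V{\left(-1,-2 \right)} \right)} B = 3 i \left(-8\right) = - 24 i$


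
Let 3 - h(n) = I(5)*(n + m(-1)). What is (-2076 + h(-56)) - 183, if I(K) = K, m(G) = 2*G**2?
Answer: -1986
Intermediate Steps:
h(n) = -7 - 5*n (h(n) = 3 - 5*(n + 2*(-1)**2) = 3 - 5*(n + 2*1) = 3 - 5*(n + 2) = 3 - 5*(2 + n) = 3 - (10 + 5*n) = 3 + (-10 - 5*n) = -7 - 5*n)
(-2076 + h(-56)) - 183 = (-2076 + (-7 - 5*(-56))) - 183 = (-2076 + (-7 + 280)) - 183 = (-2076 + 273) - 183 = -1803 - 183 = -1986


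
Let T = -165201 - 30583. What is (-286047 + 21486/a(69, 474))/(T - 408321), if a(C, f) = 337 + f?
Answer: 231962631/489929155 ≈ 0.47346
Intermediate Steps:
T = -195784
(-286047 + 21486/a(69, 474))/(T - 408321) = (-286047 + 21486/(337 + 474))/(-195784 - 408321) = (-286047 + 21486/811)/(-604105) = (-286047 + 21486*(1/811))*(-1/604105) = (-286047 + 21486/811)*(-1/604105) = -231962631/811*(-1/604105) = 231962631/489929155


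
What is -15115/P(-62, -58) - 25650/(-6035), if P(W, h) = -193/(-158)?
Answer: -2881531100/232951 ≈ -12370.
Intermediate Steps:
P(W, h) = 193/158 (P(W, h) = -193*(-1/158) = 193/158)
-15115/P(-62, -58) - 25650/(-6035) = -15115/193/158 - 25650/(-6035) = -15115*158/193 - 25650*(-1/6035) = -2388170/193 + 5130/1207 = -2881531100/232951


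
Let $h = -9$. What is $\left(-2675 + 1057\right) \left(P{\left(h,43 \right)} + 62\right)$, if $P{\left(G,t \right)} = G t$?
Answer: $525850$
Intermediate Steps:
$\left(-2675 + 1057\right) \left(P{\left(h,43 \right)} + 62\right) = \left(-2675 + 1057\right) \left(\left(-9\right) 43 + 62\right) = - 1618 \left(-387 + 62\right) = \left(-1618\right) \left(-325\right) = 525850$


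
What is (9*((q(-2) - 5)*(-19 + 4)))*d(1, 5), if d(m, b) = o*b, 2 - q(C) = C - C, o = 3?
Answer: 6075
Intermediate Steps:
q(C) = 2 (q(C) = 2 - (C - C) = 2 - 1*0 = 2 + 0 = 2)
d(m, b) = 3*b
(9*((q(-2) - 5)*(-19 + 4)))*d(1, 5) = (9*((2 - 5)*(-19 + 4)))*(3*5) = (9*(-3*(-15)))*15 = (9*45)*15 = 405*15 = 6075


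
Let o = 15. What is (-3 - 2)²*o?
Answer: 375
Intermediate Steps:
(-3 - 2)²*o = (-3 - 2)²*15 = (-5)²*15 = 25*15 = 375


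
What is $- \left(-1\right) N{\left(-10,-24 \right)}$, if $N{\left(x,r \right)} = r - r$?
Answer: $0$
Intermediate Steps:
$N{\left(x,r \right)} = 0$
$- \left(-1\right) N{\left(-10,-24 \right)} = - \left(-1\right) 0 = \left(-1\right) 0 = 0$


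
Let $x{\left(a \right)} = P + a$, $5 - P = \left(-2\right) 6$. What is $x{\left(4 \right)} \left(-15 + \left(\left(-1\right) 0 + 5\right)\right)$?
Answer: $-210$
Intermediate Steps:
$P = 17$ ($P = 5 - \left(-2\right) 6 = 5 - -12 = 5 + 12 = 17$)
$x{\left(a \right)} = 17 + a$
$x{\left(4 \right)} \left(-15 + \left(\left(-1\right) 0 + 5\right)\right) = \left(17 + 4\right) \left(-15 + \left(\left(-1\right) 0 + 5\right)\right) = 21 \left(-15 + \left(0 + 5\right)\right) = 21 \left(-15 + 5\right) = 21 \left(-10\right) = -210$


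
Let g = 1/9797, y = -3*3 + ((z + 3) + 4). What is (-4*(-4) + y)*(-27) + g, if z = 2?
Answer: -4232303/9797 ≈ -432.00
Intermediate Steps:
y = 0 (y = -3*3 + ((2 + 3) + 4) = -9 + (5 + 4) = -9 + 9 = 0)
g = 1/9797 ≈ 0.00010207
(-4*(-4) + y)*(-27) + g = (-4*(-4) + 0)*(-27) + 1/9797 = (16 + 0)*(-27) + 1/9797 = 16*(-27) + 1/9797 = -432 + 1/9797 = -4232303/9797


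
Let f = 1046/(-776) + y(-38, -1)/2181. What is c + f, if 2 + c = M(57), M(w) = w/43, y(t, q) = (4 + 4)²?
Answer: -72521345/36387804 ≈ -1.9930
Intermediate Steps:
y(t, q) = 64 (y(t, q) = 8² = 64)
f = -1115831/846228 (f = 1046/(-776) + 64/2181 = 1046*(-1/776) + 64*(1/2181) = -523/388 + 64/2181 = -1115831/846228 ≈ -1.3186)
M(w) = w/43 (M(w) = w*(1/43) = w/43)
c = -29/43 (c = -2 + (1/43)*57 = -2 + 57/43 = -29/43 ≈ -0.67442)
c + f = -29/43 - 1115831/846228 = -72521345/36387804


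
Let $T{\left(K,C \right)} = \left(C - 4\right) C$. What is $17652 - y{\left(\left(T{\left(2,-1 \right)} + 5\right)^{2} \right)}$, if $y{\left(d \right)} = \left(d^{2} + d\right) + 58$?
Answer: $7494$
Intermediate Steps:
$T{\left(K,C \right)} = C \left(-4 + C\right)$ ($T{\left(K,C \right)} = \left(-4 + C\right) C = C \left(-4 + C\right)$)
$y{\left(d \right)} = 58 + d + d^{2}$ ($y{\left(d \right)} = \left(d + d^{2}\right) + 58 = 58 + d + d^{2}$)
$17652 - y{\left(\left(T{\left(2,-1 \right)} + 5\right)^{2} \right)} = 17652 - \left(58 + \left(- (-4 - 1) + 5\right)^{2} + \left(\left(- (-4 - 1) + 5\right)^{2}\right)^{2}\right) = 17652 - \left(58 + \left(\left(-1\right) \left(-5\right) + 5\right)^{2} + \left(\left(\left(-1\right) \left(-5\right) + 5\right)^{2}\right)^{2}\right) = 17652 - \left(58 + \left(5 + 5\right)^{2} + \left(\left(5 + 5\right)^{2}\right)^{2}\right) = 17652 - \left(58 + 10^{2} + \left(10^{2}\right)^{2}\right) = 17652 - \left(58 + 100 + 100^{2}\right) = 17652 - \left(58 + 100 + 10000\right) = 17652 - 10158 = 7494$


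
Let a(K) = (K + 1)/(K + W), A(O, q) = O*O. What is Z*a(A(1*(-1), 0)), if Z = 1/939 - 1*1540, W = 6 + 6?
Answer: -2892118/12207 ≈ -236.92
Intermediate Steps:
W = 12
A(O, q) = O**2
a(K) = (1 + K)/(12 + K) (a(K) = (K + 1)/(K + 12) = (1 + K)/(12 + K))
Z = -1446059/939 (Z = 1/939 - 1540 = -1446059/939 ≈ -1540.0)
Z*a(A(1*(-1), 0)) = -1446059*(1 + (1*(-1))**2)/(939*(12 + (1*(-1))**2)) = -1446059*(1 + (-1)**2)/(939*(12 + (-1)**2)) = -1446059*(1 + 1)/(939*(12 + 1)) = -1446059*2/(939*13) = -1446059*2/12207 = -1446059/939*2/13 = -2892118/12207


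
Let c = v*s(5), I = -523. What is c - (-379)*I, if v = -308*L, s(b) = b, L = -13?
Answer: -178197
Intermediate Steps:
v = 4004 (v = -308*(-13) = 4004)
c = 20020 (c = 4004*5 = 20020)
c - (-379)*I = 20020 - (-379)*(-523) = 20020 - 1*198217 = 20020 - 198217 = -178197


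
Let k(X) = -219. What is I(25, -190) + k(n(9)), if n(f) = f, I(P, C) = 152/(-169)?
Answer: -37163/169 ≈ -219.90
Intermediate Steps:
I(P, C) = -152/169 (I(P, C) = 152*(-1/169) = -152/169)
I(25, -190) + k(n(9)) = -152/169 - 219 = -37163/169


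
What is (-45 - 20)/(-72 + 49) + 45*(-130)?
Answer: -134485/23 ≈ -5847.2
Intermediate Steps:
(-45 - 20)/(-72 + 49) + 45*(-130) = -65/(-23) - 5850 = -65*(-1/23) - 5850 = 65/23 - 5850 = -134485/23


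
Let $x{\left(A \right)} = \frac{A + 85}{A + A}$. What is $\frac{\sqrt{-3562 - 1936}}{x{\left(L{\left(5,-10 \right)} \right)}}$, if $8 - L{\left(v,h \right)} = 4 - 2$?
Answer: $\frac{12 i \sqrt{5498}}{91} \approx 9.7778 i$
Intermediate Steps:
$L{\left(v,h \right)} = 6$ ($L{\left(v,h \right)} = 8 - \left(4 - 2\right) = 8 - 2 = 6$)
$x{\left(A \right)} = \frac{85 + A}{2 A}$
$\frac{\sqrt{-3562 - 1936}}{x{\left(L{\left(5,-10 \right)} \right)}} = \frac{\sqrt{-3562 - 1936}}{\frac{1}{2} \cdot \frac{1}{6} \left(85 + 6\right)} = \frac{\sqrt{-5498}}{\frac{1}{2} \cdot \frac{1}{6} \cdot 91} = \frac{i \sqrt{5498}}{\frac{91}{12}} = i \sqrt{5498} \cdot \frac{12}{91} = \frac{12 i \sqrt{5498}}{91}$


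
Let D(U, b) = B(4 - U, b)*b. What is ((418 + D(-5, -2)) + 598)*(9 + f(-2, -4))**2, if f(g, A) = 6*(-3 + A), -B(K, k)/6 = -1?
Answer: 1093356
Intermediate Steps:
B(K, k) = 6 (B(K, k) = -6*(-1) = 6)
f(g, A) = -18 + 6*A
D(U, b) = 6*b
((418 + D(-5, -2)) + 598)*(9 + f(-2, -4))**2 = ((418 + 6*(-2)) + 598)*(9 + (-18 + 6*(-4)))**2 = ((418 - 12) + 598)*(9 + (-18 - 24))**2 = (406 + 598)*(9 - 42)**2 = 1004*(-33)**2 = 1004*1089 = 1093356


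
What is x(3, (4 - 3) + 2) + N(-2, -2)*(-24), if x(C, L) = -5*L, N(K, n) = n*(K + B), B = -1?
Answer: -159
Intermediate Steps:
N(K, n) = n*(-1 + K) (N(K, n) = n*(K - 1) = n*(-1 + K))
x(3, (4 - 3) + 2) + N(-2, -2)*(-24) = -5*((4 - 3) + 2) - 2*(-1 - 2)*(-24) = -5*(1 + 2) - 2*(-3)*(-24) = -5*3 + 6*(-24) = -15 - 144 = -159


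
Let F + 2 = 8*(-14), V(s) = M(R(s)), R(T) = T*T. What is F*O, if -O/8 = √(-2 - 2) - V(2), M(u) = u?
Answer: -3648 + 1824*I ≈ -3648.0 + 1824.0*I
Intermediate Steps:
R(T) = T²
V(s) = s²
F = -114 (F = -2 + 8*(-14) = -2 - 112 = -114)
O = 32 - 16*I (O = -8*(√(-2 - 2) - 1*2²) = -8*(√(-4) - 1*4) = -8*(2*I - 4) = -8*(-4 + 2*I) = 32 - 16*I ≈ 32.0 - 16.0*I)
F*O = -114*(32 - 16*I) = -3648 + 1824*I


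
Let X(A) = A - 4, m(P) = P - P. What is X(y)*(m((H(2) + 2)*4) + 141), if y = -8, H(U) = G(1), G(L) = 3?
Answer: -1692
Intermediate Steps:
H(U) = 3
m(P) = 0
X(A) = -4 + A
X(y)*(m((H(2) + 2)*4) + 141) = (-4 - 8)*(0 + 141) = -12*141 = -1692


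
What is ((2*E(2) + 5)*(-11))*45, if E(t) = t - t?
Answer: -2475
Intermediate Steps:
E(t) = 0
((2*E(2) + 5)*(-11))*45 = ((2*0 + 5)*(-11))*45 = ((0 + 5)*(-11))*45 = (5*(-11))*45 = -55*45 = -2475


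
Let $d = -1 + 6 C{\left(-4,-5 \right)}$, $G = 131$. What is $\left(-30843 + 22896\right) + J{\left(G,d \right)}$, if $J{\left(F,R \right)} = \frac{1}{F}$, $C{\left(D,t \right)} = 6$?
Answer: $- \frac{1041056}{131} \approx -7947.0$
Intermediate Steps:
$d = 35$ ($d = -1 + 6 \cdot 6 = -1 + 36 = 35$)
$\left(-30843 + 22896\right) + J{\left(G,d \right)} = \left(-30843 + 22896\right) + \frac{1}{131} = -7947 + \frac{1}{131} = - \frac{1041056}{131}$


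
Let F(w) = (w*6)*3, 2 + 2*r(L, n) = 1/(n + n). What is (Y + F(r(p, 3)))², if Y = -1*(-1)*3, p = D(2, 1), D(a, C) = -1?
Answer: 729/4 ≈ 182.25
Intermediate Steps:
p = -1
r(L, n) = -1 + 1/(4*n) (r(L, n) = -1 + 1/(2*(n + n)) = -1 + 1/(2*((2*n))) = -1 + (1/(2*n))/2 = -1 + 1/(4*n))
Y = 3 (Y = 1*3 = 3)
F(w) = 18*w (F(w) = (6*w)*3 = 18*w)
(Y + F(r(p, 3)))² = (3 + 18*((¼ - 1*3)/3))² = (3 + 18*((¼ - 3)/3))² = (3 + 18*((⅓)*(-11/4)))² = (3 + 18*(-11/12))² = (3 - 33/2)² = (-27/2)² = 729/4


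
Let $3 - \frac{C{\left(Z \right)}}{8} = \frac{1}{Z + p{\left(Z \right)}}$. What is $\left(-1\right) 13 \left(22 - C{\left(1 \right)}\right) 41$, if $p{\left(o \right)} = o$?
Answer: $-1066$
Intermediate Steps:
$C{\left(Z \right)} = 24 - \frac{4}{Z}$ ($C{\left(Z \right)} = 24 - \frac{8}{Z + Z} = 24 - \frac{8}{2 Z} = 24 - 8 \frac{1}{2 Z} = 24 - \frac{4}{Z}$)
$\left(-1\right) 13 \left(22 - C{\left(1 \right)}\right) 41 = \left(-1\right) 13 \left(22 - \left(24 - \frac{4}{1}\right)\right) 41 = - 13 \left(22 - \left(24 - 4\right)\right) 41 = - 13 \left(22 - 20\right) 41 = \left(-13\right) 2 \cdot 41 = \left(-26\right) 41 = -1066$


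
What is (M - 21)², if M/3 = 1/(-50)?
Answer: 1108809/2500 ≈ 443.52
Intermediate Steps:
M = -3/50 (M = 3/(-50) = 3*(-1/50) = -3/50 ≈ -0.060000)
(M - 21)² = (-3/50 - 21)² = (-1053/50)² = 1108809/2500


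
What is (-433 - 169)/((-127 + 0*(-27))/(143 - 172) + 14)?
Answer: -17458/533 ≈ -32.754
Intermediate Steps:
(-433 - 169)/((-127 + 0*(-27))/(143 - 172) + 14) = -602/((-127 + 0)/(-29) + 14) = -602/(-127*(-1/29) + 14) = -602/(127/29 + 14) = -602/533/29 = -602*29/533 = -17458/533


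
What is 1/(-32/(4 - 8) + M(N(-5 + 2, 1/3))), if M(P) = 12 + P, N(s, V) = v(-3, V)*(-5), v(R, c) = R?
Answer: 1/35 ≈ 0.028571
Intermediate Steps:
N(s, V) = 15 (N(s, V) = -3*(-5) = 15)
1/(-32/(4 - 8) + M(N(-5 + 2, 1/3))) = 1/(-32/(4 - 8) + (12 + 15)) = 1/(-32/(-4) + 27) = 1/(-¼*(-32) + 27) = 1/(8 + 27) = 1/35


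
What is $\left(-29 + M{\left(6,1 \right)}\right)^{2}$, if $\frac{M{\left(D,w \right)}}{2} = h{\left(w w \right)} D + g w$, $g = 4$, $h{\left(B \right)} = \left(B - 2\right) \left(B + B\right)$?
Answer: $2025$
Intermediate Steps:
$h{\left(B \right)} = 2 B \left(-2 + B\right)$ ($h{\left(B \right)} = \left(-2 + B\right) 2 B = 2 B \left(-2 + B\right)$)
$M{\left(D,w \right)} = 8 w + 4 D w^{2} \left(-2 + w^{2}\right)$ ($M{\left(D,w \right)} = 2 \left(2 w w \left(-2 + w w\right) D + 4 w\right) = 2 \left(2 w^{2} \left(-2 + w^{2}\right) D + 4 w\right) = 2 \left(2 D w^{2} \left(-2 + w^{2}\right) + 4 w\right) = 2 \left(4 w + 2 D w^{2} \left(-2 + w^{2}\right)\right) = 8 w + 4 D w^{2} \left(-2 + w^{2}\right)$)
$\left(-29 + M{\left(6,1 \right)}\right)^{2} = \left(-29 + 4 \cdot 1 \left(2 + 6 \cdot 1 \left(-2 + 1^{2}\right)\right)\right)^{2} = \left(-29 + 4 \cdot 1 \left(2 + 6 \cdot 1 \left(-2 + 1\right)\right)\right)^{2} = \left(-29 + 4 \cdot 1 \left(2 + 6 \cdot 1 \left(-1\right)\right)\right)^{2} = \left(-29 + 4 \cdot 1 \left(2 - 6\right)\right)^{2} = \left(-29 + 4 \cdot 1 \left(-4\right)\right)^{2} = \left(-29 - 16\right)^{2} = \left(-45\right)^{2} = 2025$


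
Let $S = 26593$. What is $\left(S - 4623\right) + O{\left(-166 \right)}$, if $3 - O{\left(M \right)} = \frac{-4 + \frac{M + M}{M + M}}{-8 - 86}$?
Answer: $\frac{2065459}{94} \approx 21973.0$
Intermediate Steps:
$O{\left(M \right)} = \frac{279}{94}$ ($O{\left(M \right)} = 3 - \frac{-4 + \frac{M + M}{M + M}}{-8 - 86} = 3 - \frac{-4 + \frac{2 M}{2 M}}{-94} = 3 - \left(-4 + 2 M \frac{1}{2 M}\right) \left(- \frac{1}{94}\right) = 3 - \left(-4 + 1\right) \left(- \frac{1}{94}\right) = 3 - \left(-3\right) \left(- \frac{1}{94}\right) = 3 - \frac{3}{94} = \frac{279}{94}$)
$\left(S - 4623\right) + O{\left(-166 \right)} = \left(26593 - 4623\right) + \frac{279}{94} = 21970 + \frac{279}{94} = \frac{2065459}{94}$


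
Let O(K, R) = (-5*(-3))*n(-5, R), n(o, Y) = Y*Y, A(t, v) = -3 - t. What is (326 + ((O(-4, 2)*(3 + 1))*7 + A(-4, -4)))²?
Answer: 4028049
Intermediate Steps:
n(o, Y) = Y²
O(K, R) = 15*R² (O(K, R) = (-5*(-3))*R² = 15*R²)
(326 + ((O(-4, 2)*(3 + 1))*7 + A(-4, -4)))² = (326 + (((15*2²)*(3 + 1))*7 + (-3 - 1*(-4))))² = (326 + (((15*4)*4)*7 + (-3 + 4)))² = (326 + ((60*4)*7 + 1))² = (326 + (240*7 + 1))² = (326 + (1680 + 1))² = (326 + 1681)² = 2007² = 4028049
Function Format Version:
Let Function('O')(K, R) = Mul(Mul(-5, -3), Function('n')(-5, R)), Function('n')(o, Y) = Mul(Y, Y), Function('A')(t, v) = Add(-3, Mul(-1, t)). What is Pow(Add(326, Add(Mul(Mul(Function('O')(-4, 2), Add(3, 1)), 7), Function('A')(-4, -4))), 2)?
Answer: 4028049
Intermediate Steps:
Function('n')(o, Y) = Pow(Y, 2)
Function('O')(K, R) = Mul(15, Pow(R, 2)) (Function('O')(K, R) = Mul(Mul(-5, -3), Pow(R, 2)) = Mul(15, Pow(R, 2)))
Pow(Add(326, Add(Mul(Mul(Function('O')(-4, 2), Add(3, 1)), 7), Function('A')(-4, -4))), 2) = Pow(Add(326, Add(Mul(Mul(Mul(15, Pow(2, 2)), Add(3, 1)), 7), Add(-3, Mul(-1, -4)))), 2) = Pow(Add(326, Add(Mul(Mul(Mul(15, 4), 4), 7), Add(-3, 4))), 2) = Pow(Add(326, Add(Mul(Mul(60, 4), 7), 1)), 2) = Pow(Add(326, Add(Mul(240, 7), 1)), 2) = Pow(Add(326, Add(1680, 1)), 2) = Pow(Add(326, 1681), 2) = Pow(2007, 2) = 4028049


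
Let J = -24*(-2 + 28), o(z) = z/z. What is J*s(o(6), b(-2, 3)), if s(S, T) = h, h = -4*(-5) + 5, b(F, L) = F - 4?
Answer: -15600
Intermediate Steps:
b(F, L) = -4 + F
o(z) = 1
h = 25 (h = 20 + 5 = 25)
s(S, T) = 25
J = -624 (J = -24*26 = -624)
J*s(o(6), b(-2, 3)) = -624*25 = -15600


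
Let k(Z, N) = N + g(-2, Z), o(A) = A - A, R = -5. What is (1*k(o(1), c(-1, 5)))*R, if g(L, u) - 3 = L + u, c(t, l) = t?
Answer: 0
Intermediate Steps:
g(L, u) = 3 + L + u (g(L, u) = 3 + (L + u) = 3 + L + u)
o(A) = 0
k(Z, N) = 1 + N + Z (k(Z, N) = N + (3 - 2 + Z) = N + (1 + Z) = 1 + N + Z)
(1*k(o(1), c(-1, 5)))*R = (1*(1 - 1 + 0))*(-5) = (1*0)*(-5) = 0*(-5) = 0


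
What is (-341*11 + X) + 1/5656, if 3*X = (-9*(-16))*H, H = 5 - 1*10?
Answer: -22573095/5656 ≈ -3991.0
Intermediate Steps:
H = -5 (H = 5 - 10 = -5)
X = -240 (X = (-9*(-16)*(-5))/3 = (144*(-5))/3 = (⅓)*(-720) = -240)
(-341*11 + X) + 1/5656 = (-341*11 - 240) + 1/5656 = (-3751 - 240) + 1/5656 = -3991 + 1/5656 = -22573095/5656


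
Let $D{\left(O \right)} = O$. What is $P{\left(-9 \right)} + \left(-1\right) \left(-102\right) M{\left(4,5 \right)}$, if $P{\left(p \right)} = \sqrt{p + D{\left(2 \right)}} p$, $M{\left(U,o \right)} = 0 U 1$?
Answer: $- 9 i \sqrt{7} \approx - 23.812 i$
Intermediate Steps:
$M{\left(U,o \right)} = 0$ ($M{\left(U,o \right)} = 0 \cdot 1 = 0$)
$P{\left(p \right)} = p \sqrt{2 + p}$ ($P{\left(p \right)} = \sqrt{p + 2} p = \sqrt{2 + p} p = p \sqrt{2 + p}$)
$P{\left(-9 \right)} + \left(-1\right) \left(-102\right) M{\left(4,5 \right)} = - 9 \sqrt{2 - 9} + \left(-1\right) \left(-102\right) 0 = - 9 \sqrt{-7} + 102 \cdot 0 = - 9 i \sqrt{7} + 0 = - 9 i \sqrt{7}$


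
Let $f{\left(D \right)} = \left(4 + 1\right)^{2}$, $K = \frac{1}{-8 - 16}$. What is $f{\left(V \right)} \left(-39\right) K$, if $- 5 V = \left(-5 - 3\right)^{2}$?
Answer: $\frac{325}{8} \approx 40.625$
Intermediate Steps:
$V = - \frac{64}{5}$ ($V = - \frac{\left(-5 - 3\right)^{2}}{5} = - \frac{\left(-8\right)^{2}}{5} = \left(- \frac{1}{5}\right) 64 = - \frac{64}{5} \approx -12.8$)
$K = - \frac{1}{24}$ ($K = \frac{1}{-24} = - \frac{1}{24} \approx -0.041667$)
$f{\left(D \right)} = 25$ ($f{\left(D \right)} = 5^{2} = 25$)
$f{\left(V \right)} \left(-39\right) K = 25 \left(-39\right) \left(- \frac{1}{24}\right) = \left(-975\right) \left(- \frac{1}{24}\right) = \frac{325}{8}$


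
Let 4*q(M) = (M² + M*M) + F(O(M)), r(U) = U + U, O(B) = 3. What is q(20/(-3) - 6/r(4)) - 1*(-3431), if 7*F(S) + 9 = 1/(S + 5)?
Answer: 871463/252 ≈ 3458.2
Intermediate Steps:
r(U) = 2*U
F(S) = -9/7 + 1/(7*(5 + S)) (F(S) = -9/7 + 1/(7*(S + 5)) = -9/7 + 1/(7*(5 + S)))
q(M) = -71/224 + M²/2 (q(M) = ((M² + M*M) + (-44 - 9*3)/(7*(5 + 3)))/4 = ((M² + M²) + (⅐)*(-44 - 27)/8)/4 = (2*M² + (⅐)*(⅛)*(-71))/4 = (2*M² - 71/56)/4 = (-71/56 + 2*M²)/4 = -71/224 + M²/2)
q(20/(-3) - 6/r(4)) - 1*(-3431) = (-71/224 + (20/(-3) - 6/(2*4))²/2) - 1*(-3431) = (-71/224 + (20*(-⅓) - 6/8)²/2) + 3431 = (-71/224 + (-20/3 - 6*⅛)²/2) + 3431 = (-71/224 + (-20/3 - ¾)²/2) + 3431 = (-71/224 + (-89/12)²/2) + 3431 = (-71/224 + (½)*(7921/144)) + 3431 = (-71/224 + 7921/288) + 3431 = 6851/252 + 3431 = 871463/252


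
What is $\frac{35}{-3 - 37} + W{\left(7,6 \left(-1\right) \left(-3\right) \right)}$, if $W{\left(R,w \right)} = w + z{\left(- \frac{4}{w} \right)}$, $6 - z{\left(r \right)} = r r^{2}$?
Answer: $\frac{134929}{5832} \approx 23.136$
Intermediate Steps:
$z{\left(r \right)} = 6 - r^{3}$ ($z{\left(r \right)} = 6 - r r^{2} = 6 - r^{3}$)
$W{\left(R,w \right)} = 6 + w + \frac{64}{w^{3}}$ ($W{\left(R,w \right)} = w - \left(-6 + \left(- \frac{4}{w}\right)^{3}\right) = w + \left(6 - - \frac{64}{w^{3}}\right) = w + \left(6 + \frac{64}{w^{3}}\right) = 6 + w + \frac{64}{w^{3}}$)
$\frac{35}{-3 - 37} + W{\left(7,6 \left(-1\right) \left(-3\right) \right)} = \frac{35}{-3 - 37} + \left(6 + 6 \left(-1\right) \left(-3\right) + \frac{64}{5832}\right) = \frac{35}{-40} + \left(6 - -18 + \frac{64}{5832}\right) = 35 \left(- \frac{1}{40}\right) + \left(6 + 18 + \frac{64}{5832}\right) = - \frac{7}{8} + \left(6 + 18 + 64 \cdot \frac{1}{5832}\right) = - \frac{7}{8} + \left(6 + 18 + \frac{8}{729}\right) = - \frac{7}{8} + \frac{17504}{729} = \frac{134929}{5832}$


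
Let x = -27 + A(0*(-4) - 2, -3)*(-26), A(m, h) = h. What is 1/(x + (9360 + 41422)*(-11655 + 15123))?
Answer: 1/176112027 ≈ 5.6782e-9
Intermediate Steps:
x = 51 (x = -27 - 3*(-26) = -27 + 78 = 51)
1/(x + (9360 + 41422)*(-11655 + 15123)) = 1/(51 + (9360 + 41422)*(-11655 + 15123)) = 1/(51 + 50782*3468) = 1/(51 + 176111976) = 1/176112027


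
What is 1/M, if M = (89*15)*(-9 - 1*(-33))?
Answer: 1/32040 ≈ 3.1211e-5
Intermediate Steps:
M = 32040 (M = 1335*(-9 + 33) = 1335*24 = 32040)
1/M = 1/32040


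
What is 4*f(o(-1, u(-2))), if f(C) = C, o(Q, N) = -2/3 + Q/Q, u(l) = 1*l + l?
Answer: 4/3 ≈ 1.3333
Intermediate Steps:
u(l) = 2*l (u(l) = l + l = 2*l)
o(Q, N) = ⅓ (o(Q, N) = -2*⅓ + 1 = -⅔ + 1 = ⅓)
4*f(o(-1, u(-2))) = 4*(⅓) = 4/3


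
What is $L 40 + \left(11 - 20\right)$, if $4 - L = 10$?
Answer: $-249$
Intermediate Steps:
$L = -6$ ($L = 4 - 10 = -6$)
$L 40 + \left(11 - 20\right) = \left(-6\right) 40 + \left(11 - 20\right) = -240 + \left(11 - 20\right) = -240 - 9 = -249$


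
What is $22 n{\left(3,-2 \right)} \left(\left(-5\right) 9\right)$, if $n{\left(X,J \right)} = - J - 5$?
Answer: $2970$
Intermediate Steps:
$n{\left(X,J \right)} = -5 - J$
$22 n{\left(3,-2 \right)} \left(\left(-5\right) 9\right) = 22 \left(-5 - -2\right) \left(\left(-5\right) 9\right) = 22 \left(-5 + 2\right) \left(-45\right) = 22 \left(\left(-3\right) \left(-45\right)\right) = 22 \cdot 135 = 2970$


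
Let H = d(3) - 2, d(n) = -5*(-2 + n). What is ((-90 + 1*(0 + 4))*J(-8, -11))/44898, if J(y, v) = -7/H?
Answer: -43/22449 ≈ -0.0019155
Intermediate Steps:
d(n) = 10 - 5*n
H = -7 (H = (10 - 5*3) - 2 = (10 - 15) - 2 = -5 - 2 = -7)
J(y, v) = 1 (J(y, v) = -7/(-7) = -7*(-⅐) = 1)
((-90 + 1*(0 + 4))*J(-8, -11))/44898 = ((-90 + 1*(0 + 4))*1)/44898 = ((-90 + 1*4)*1)*(1/44898) = ((-90 + 4)*1)*(1/44898) = -86*1*(1/44898) = -86*1/44898 = -43/22449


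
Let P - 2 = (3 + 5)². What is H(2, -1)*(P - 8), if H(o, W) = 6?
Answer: 348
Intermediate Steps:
P = 66 (P = 2 + (3 + 5)² = 2 + 8² = 2 + 64 = 66)
H(2, -1)*(P - 8) = 6*(66 - 8) = 6*58 = 348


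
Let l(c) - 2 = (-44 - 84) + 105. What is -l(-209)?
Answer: 21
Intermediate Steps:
l(c) = -21 (l(c) = 2 + ((-44 - 84) + 105) = 2 + (-128 + 105) = 2 - 23 = -21)
-l(-209) = -1*(-21) = 21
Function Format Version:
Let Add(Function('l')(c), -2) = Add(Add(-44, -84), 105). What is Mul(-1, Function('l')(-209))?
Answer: 21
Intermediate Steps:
Function('l')(c) = -21 (Function('l')(c) = Add(2, Add(Add(-44, -84), 105)) = Add(2, Add(-128, 105)) = Add(2, -23) = -21)
Mul(-1, Function('l')(-209)) = Mul(-1, -21) = 21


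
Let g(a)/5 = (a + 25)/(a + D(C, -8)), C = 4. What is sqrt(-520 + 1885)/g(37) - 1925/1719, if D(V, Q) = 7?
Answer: -1925/1719 + 22*sqrt(1365)/155 ≈ 4.1241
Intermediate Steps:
g(a) = 5*(25 + a)/(7 + a) (g(a) = 5*((a + 25)/(a + 7)) = 5*((25 + a)/(7 + a)) = 5*(25 + a)/(7 + a))
sqrt(-520 + 1885)/g(37) - 1925/1719 = sqrt(-520 + 1885)/((5*(25 + 37)/(7 + 37))) - 1925/1719 = sqrt(1365)/((5*62/44)) - 1925*1/1719 = sqrt(1365)/((5*(1/44)*62)) - 1925/1719 = sqrt(1365)/(155/22) - 1925/1719 = sqrt(1365)*(22/155) - 1925/1719 = 22*sqrt(1365)/155 - 1925/1719 = -1925/1719 + 22*sqrt(1365)/155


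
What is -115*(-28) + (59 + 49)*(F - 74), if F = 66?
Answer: 2356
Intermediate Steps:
-115*(-28) + (59 + 49)*(F - 74) = -115*(-28) + (59 + 49)*(66 - 74) = 3220 + 108*(-8) = 3220 - 864 = 2356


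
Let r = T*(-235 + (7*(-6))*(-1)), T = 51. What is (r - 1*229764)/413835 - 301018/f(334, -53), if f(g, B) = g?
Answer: -20775302128/23036815 ≈ -901.83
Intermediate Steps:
r = -9843 (r = 51*(-235 + (7*(-6))*(-1)) = 51*(-235 - 42*(-1)) = 51*(-235 + 42) = 51*(-193) = -9843)
(r - 1*229764)/413835 - 301018/f(334, -53) = (-9843 - 1*229764)/413835 - 301018/334 = (-9843 - 229764)*(1/413835) - 301018*1/334 = -239607*1/413835 - 150509/167 = -79869/137945 - 150509/167 = -20775302128/23036815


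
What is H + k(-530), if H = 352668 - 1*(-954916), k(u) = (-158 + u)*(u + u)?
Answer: 2036864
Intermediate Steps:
k(u) = 2*u*(-158 + u) (k(u) = (-158 + u)*(2*u) = 2*u*(-158 + u))
H = 1307584 (H = 352668 + 954916 = 1307584)
H + k(-530) = 1307584 + 2*(-530)*(-158 - 530) = 1307584 + 2*(-530)*(-688) = 1307584 + 729280 = 2036864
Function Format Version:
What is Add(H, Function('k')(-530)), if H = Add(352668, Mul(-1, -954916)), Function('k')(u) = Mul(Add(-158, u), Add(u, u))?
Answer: 2036864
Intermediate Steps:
Function('k')(u) = Mul(2, u, Add(-158, u)) (Function('k')(u) = Mul(Add(-158, u), Mul(2, u)) = Mul(2, u, Add(-158, u)))
H = 1307584 (H = Add(352668, 954916) = 1307584)
Add(H, Function('k')(-530)) = Add(1307584, Mul(2, -530, Add(-158, -530))) = Add(1307584, Mul(2, -530, -688)) = Add(1307584, 729280) = 2036864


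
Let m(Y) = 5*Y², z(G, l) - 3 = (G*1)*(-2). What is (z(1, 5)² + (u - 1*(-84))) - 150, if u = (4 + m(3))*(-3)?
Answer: -212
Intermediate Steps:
z(G, l) = 3 - 2*G (z(G, l) = 3 + (G*1)*(-2) = 3 + G*(-2) = 3 - 2*G)
u = -147 (u = (4 + 5*3²)*(-3) = (4 + 5*9)*(-3) = (4 + 45)*(-3) = 49*(-3) = -147)
(z(1, 5)² + (u - 1*(-84))) - 150 = ((3 - 2*1)² + (-147 - 1*(-84))) - 150 = ((3 - 2)² + (-147 + 84)) - 150 = (1² - 63) - 150 = (1 - 63) - 150 = -62 - 150 = -212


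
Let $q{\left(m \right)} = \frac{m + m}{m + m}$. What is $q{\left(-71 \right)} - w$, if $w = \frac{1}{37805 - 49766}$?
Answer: $\frac{11962}{11961} \approx 1.0001$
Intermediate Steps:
$w = - \frac{1}{11961}$ ($w = \frac{1}{-11961} = - \frac{1}{11961} \approx -8.3605 \cdot 10^{-5}$)
$q{\left(m \right)} = 1$ ($q{\left(m \right)} = \frac{2 m}{2 m} = 2 m \frac{1}{2 m} = 1$)
$q{\left(-71 \right)} - w = 1 - - \frac{1}{11961} = 1 + \frac{1}{11961} = \frac{11962}{11961}$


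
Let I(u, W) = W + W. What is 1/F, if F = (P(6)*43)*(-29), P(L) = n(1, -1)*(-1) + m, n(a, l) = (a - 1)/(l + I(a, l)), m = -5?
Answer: 1/6235 ≈ 0.00016038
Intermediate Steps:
I(u, W) = 2*W
n(a, l) = (-1 + a)/(3*l) (n(a, l) = (a - 1)/(l + 2*l) = (-1 + a)/((3*l)) = (-1 + a)*(1/(3*l)) = (-1 + a)/(3*l))
P(L) = -5 (P(L) = ((1/3)*(-1 + 1)/(-1))*(-1) - 5 = ((1/3)*(-1)*0)*(-1) - 5 = 0*(-1) - 5 = 0 - 5 = -5)
F = 6235 (F = -5*43*(-29) = -215*(-29) = 6235)
1/F = 1/6235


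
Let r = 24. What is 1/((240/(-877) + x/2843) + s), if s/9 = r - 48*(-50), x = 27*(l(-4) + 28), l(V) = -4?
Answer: 2493311/54393958752 ≈ 4.5838e-5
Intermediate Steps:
x = 648 (x = 27*(-4 + 28) = 27*24 = 648)
s = 21816 (s = 9*(24 - 48*(-50)) = 9*(24 + 2400) = 9*2424 = 21816)
1/((240/(-877) + x/2843) + s) = 1/((240/(-877) + 648/2843) + 21816) = 1/((240*(-1/877) + 648*(1/2843)) + 21816) = 1/((-240/877 + 648/2843) + 21816) = 1/(-114024/2493311 + 21816) = 1/(54393958752/2493311) = 2493311/54393958752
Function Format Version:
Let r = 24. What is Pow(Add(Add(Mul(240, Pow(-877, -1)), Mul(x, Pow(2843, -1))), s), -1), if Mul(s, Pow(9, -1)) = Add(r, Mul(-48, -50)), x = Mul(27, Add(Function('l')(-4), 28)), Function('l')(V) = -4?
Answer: Rational(2493311, 54393958752) ≈ 4.5838e-5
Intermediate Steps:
x = 648 (x = Mul(27, Add(-4, 28)) = Mul(27, 24) = 648)
s = 21816 (s = Mul(9, Add(24, Mul(-48, -50))) = Mul(9, Add(24, 2400)) = Mul(9, 2424) = 21816)
Pow(Add(Add(Mul(240, Pow(-877, -1)), Mul(x, Pow(2843, -1))), s), -1) = Pow(Add(Add(Mul(240, Pow(-877, -1)), Mul(648, Pow(2843, -1))), 21816), -1) = Pow(Add(Add(Mul(240, Rational(-1, 877)), Mul(648, Rational(1, 2843))), 21816), -1) = Pow(Add(Add(Rational(-240, 877), Rational(648, 2843)), 21816), -1) = Pow(Add(Rational(-114024, 2493311), 21816), -1) = Pow(Rational(54393958752, 2493311), -1) = Rational(2493311, 54393958752)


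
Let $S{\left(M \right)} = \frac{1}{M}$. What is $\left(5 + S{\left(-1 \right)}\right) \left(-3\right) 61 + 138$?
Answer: $-594$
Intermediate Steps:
$\left(5 + S{\left(-1 \right)}\right) \left(-3\right) 61 + 138 = \left(5 + \frac{1}{-1}\right) \left(-3\right) 61 + 138 = \left(5 - 1\right) \left(-3\right) 61 + 138 = 4 \left(-3\right) 61 + 138 = \left(-12\right) 61 + 138 = -732 + 138 = -594$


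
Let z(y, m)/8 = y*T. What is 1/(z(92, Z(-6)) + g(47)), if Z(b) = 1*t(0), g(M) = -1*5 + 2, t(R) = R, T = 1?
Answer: 1/733 ≈ 0.0013643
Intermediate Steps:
g(M) = -3 (g(M) = -5 + 2 = -3)
Z(b) = 0 (Z(b) = 1*0 = 0)
z(y, m) = 8*y (z(y, m) = 8*(y*1) = 8*y)
1/(z(92, Z(-6)) + g(47)) = 1/(8*92 - 3) = 1/(736 - 3) = 1/733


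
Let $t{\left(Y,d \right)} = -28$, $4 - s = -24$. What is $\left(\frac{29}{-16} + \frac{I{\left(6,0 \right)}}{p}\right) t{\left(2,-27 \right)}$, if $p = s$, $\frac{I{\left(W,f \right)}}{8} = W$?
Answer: $\frac{11}{4} \approx 2.75$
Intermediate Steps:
$s = 28$ ($s = 4 - -24 = 4 + 24 = 28$)
$I{\left(W,f \right)} = 8 W$
$p = 28$
$\left(\frac{29}{-16} + \frac{I{\left(6,0 \right)}}{p}\right) t{\left(2,-27 \right)} = \left(\frac{29}{-16} + \frac{8 \cdot 6}{28}\right) \left(-28\right) = \left(29 \left(- \frac{1}{16}\right) + 48 \cdot \frac{1}{28}\right) \left(-28\right) = \left(- \frac{29}{16} + \frac{12}{7}\right) \left(-28\right) = \left(- \frac{11}{112}\right) \left(-28\right) = \frac{11}{4}$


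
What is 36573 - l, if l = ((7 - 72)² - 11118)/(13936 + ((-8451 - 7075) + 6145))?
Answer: 166596908/4555 ≈ 36575.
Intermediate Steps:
l = -6893/4555 (l = ((-65)² - 11118)/(13936 + (-15526 + 6145)) = (4225 - 11118)/(13936 - 9381) = -6893/4555 ≈ -1.5133)
36573 - l = 36573 - 1*(-6893/4555) = 36573 + 6893/4555 = 166596908/4555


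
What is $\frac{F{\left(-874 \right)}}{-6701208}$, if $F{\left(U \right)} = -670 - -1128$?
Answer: $- \frac{229}{3350604} \approx -6.8346 \cdot 10^{-5}$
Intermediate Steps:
$F{\left(U \right)} = 458$ ($F{\left(U \right)} = -670 + 1128 = 458$)
$\frac{F{\left(-874 \right)}}{-6701208} = \frac{458}{-6701208} = 458 \left(- \frac{1}{6701208}\right) = - \frac{229}{3350604}$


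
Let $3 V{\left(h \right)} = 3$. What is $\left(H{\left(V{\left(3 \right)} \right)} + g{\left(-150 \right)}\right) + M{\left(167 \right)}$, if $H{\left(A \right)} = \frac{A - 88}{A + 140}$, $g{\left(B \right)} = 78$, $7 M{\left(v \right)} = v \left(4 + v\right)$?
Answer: $\frac{1367638}{329} \approx 4157.0$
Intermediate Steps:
$M{\left(v \right)} = \frac{v \left(4 + v\right)}{7}$
$V{\left(h \right)} = 1$ ($V{\left(h \right)} = \frac{1}{3} \cdot 3 = 1$)
$H{\left(A \right)} = \frac{-88 + A}{140 + A}$
$\left(H{\left(V{\left(3 \right)} \right)} + g{\left(-150 \right)}\right) + M{\left(167 \right)} = \left(\frac{-88 + 1}{140 + 1} + 78\right) + \frac{1}{7} \cdot 167 \left(4 + 167\right) = \left(\frac{1}{141} \left(-87\right) + 78\right) + \frac{1}{7} \cdot 167 \cdot 171 = \left(\frac{1}{141} \left(-87\right) + 78\right) + \frac{28557}{7} = \left(- \frac{29}{47} + 78\right) + \frac{28557}{7} = \frac{3637}{47} + \frac{28557}{7} = \frac{1367638}{329}$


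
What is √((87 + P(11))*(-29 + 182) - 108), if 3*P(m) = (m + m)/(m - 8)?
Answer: √13577 ≈ 116.52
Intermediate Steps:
P(m) = 2*m/(3*(-8 + m)) (P(m) = ((m + m)/(m - 8))/3 = ((2*m)/(-8 + m))/3 = (2*m/(-8 + m))/3 = 2*m/(3*(-8 + m)))
√((87 + P(11))*(-29 + 182) - 108) = √((87 + (⅔)*11/(-8 + 11))*(-29 + 182) - 108) = √((87 + (⅔)*11/3)*153 - 108) = √((87 + (⅔)*11*(⅓))*153 - 108) = √((87 + 22/9)*153 - 108) = √((805/9)*153 - 108) = √(13685 - 108) = √13577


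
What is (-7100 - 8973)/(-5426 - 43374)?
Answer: 16073/48800 ≈ 0.32936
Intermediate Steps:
(-7100 - 8973)/(-5426 - 43374) = -16073/(-48800) = -16073*(-1/48800) = 16073/48800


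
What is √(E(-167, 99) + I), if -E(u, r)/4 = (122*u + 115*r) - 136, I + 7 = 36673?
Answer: √73166 ≈ 270.49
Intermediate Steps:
I = 36666 (I = -7 + 36673 = 36666)
E(u, r) = 544 - 488*u - 460*r (E(u, r) = -4*((122*u + 115*r) - 136) = -4*((115*r + 122*u) - 136) = -4*(-136 + 115*r + 122*u) = 544 - 488*u - 460*r)
√(E(-167, 99) + I) = √((544 - 488*(-167) - 460*99) + 36666) = √((544 + 81496 - 45540) + 36666) = √(36500 + 36666) = √73166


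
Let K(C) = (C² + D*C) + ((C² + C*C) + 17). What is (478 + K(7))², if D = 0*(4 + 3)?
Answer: 412164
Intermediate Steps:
D = 0 (D = 0*7 = 0)
K(C) = 17 + 3*C² (K(C) = (C² + 0*C) + ((C² + C*C) + 17) = (C² + 0) + ((C² + C²) + 17) = C² + (2*C² + 17) = C² + (17 + 2*C²) = 17 + 3*C²)
(478 + K(7))² = (478 + (17 + 3*7²))² = (478 + (17 + 3*49))² = (478 + (17 + 147))² = (478 + 164)² = 642² = 412164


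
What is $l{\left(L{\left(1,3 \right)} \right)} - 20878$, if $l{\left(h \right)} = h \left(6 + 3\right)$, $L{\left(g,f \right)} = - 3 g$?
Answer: $-20905$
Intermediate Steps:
$l{\left(h \right)} = 9 h$ ($l{\left(h \right)} = h 9 = 9 h$)
$l{\left(L{\left(1,3 \right)} \right)} - 20878 = 9 \left(\left(-3\right) 1\right) - 20878 = 9 \left(-3\right) - 20878 = -27 - 20878 = -20905$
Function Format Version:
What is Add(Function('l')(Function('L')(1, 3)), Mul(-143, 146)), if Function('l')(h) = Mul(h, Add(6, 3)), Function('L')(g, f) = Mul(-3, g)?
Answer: -20905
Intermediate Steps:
Function('l')(h) = Mul(9, h) (Function('l')(h) = Mul(h, 9) = Mul(9, h))
Add(Function('l')(Function('L')(1, 3)), Mul(-143, 146)) = Add(Mul(9, Mul(-3, 1)), Mul(-143, 146)) = Add(Mul(9, -3), -20878) = Add(-27, -20878) = -20905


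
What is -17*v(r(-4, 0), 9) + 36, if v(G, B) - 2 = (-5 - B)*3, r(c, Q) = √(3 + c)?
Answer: 716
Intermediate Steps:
v(G, B) = -13 - 3*B (v(G, B) = 2 + (-5 - B)*3 = 2 + (-15 - 3*B) = -13 - 3*B)
-17*v(r(-4, 0), 9) + 36 = -17*(-13 - 3*9) + 36 = -17*(-13 - 27) + 36 = -17*(-40) + 36 = 680 + 36 = 716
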